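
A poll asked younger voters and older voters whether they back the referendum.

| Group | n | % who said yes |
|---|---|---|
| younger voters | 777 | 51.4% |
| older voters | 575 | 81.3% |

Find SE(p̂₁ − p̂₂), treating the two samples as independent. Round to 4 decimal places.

0.0242

The two standard errors are √(0.5140×0.4860/777) = 0.01793 and √(0.8130×0.1870/575) = 0.01626.
Because the samples are independent, SE_diff = √(0.01793² + 0.01626²) = 0.02420.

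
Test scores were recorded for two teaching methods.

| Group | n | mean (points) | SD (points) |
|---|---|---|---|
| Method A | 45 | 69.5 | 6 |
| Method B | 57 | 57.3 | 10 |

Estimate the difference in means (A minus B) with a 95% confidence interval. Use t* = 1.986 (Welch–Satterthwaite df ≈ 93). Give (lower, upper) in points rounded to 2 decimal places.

(9.03, 15.37)

Standard errors of each mean: 6/√45 = 0.8944 and 10/√57 = 1.3245.
SE(x̄₁ − x̄₂) = √(0.8944² + 1.3245²) = 1.5982 for independent samples with unequal variances.
With t* = 1.986, the margin is 1.986 × 1.5982 = 3.1740.
x̄₁ − x̄₂ = 69.5 − 57.3 = 12.2000; the interval is 12.2000 ± 3.1740 = (9.03, 15.37).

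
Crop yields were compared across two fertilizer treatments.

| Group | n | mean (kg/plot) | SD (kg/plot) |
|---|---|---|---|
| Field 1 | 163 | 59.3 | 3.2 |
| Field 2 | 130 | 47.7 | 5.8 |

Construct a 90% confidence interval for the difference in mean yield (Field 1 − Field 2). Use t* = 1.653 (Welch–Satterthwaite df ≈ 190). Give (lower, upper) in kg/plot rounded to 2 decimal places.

Standard errors of each mean: 3.2/√163 = 0.2506 and 5.8/√130 = 0.5087.
SE(x̄₁ − x̄₂) = √(0.2506² + 0.5087²) = 0.5671 for independent samples with unequal variances.
With t* = 1.653, the margin is 1.653 × 0.5671 = 0.9374.
x̄₁ − x̄₂ = 59.3 − 47.7 = 11.6000; the interval is 11.6000 ± 0.9374 = (10.66, 12.54).

(10.66, 12.54)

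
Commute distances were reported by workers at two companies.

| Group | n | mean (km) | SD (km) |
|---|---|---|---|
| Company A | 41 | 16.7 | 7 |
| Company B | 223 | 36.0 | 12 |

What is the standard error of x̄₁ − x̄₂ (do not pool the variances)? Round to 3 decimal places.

SE₁ = s₁/√n₁ = 7/√41 = 1.0932; SE₂ = 12/√223 = 0.8036.
Independent samples, unequal variances: SE_diff = √(SE₁² + SE₂²) = √(1.19508624 + 0.64577296) = 1.3568.

1.357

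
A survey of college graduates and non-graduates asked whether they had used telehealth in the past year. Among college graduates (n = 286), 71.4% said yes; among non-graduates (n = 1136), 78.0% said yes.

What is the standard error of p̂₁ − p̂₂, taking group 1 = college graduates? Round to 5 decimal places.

SE₁ = √(p̂₁(1−p̂₁)/n₁) = √(0.7140·0.2860/286) = 0.02672; SE₂ = √(0.7800·0.2200/1136) = 0.01229.
Independent samples: SE of the difference = √(SE₁² + SE₂²) = √(0.0007139584 + 0.0001510441) = 0.02941.

0.02941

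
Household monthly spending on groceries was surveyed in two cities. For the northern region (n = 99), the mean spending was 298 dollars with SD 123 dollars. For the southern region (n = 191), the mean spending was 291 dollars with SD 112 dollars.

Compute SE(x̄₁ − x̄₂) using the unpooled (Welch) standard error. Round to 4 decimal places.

14.7815

Standard errors of each mean: 123/√99 = 12.3620 and 112/√191 = 8.1040.
SE(x̄₁ − x̄₂) = √(12.3620² + 8.1040²) = 14.7815 for independent samples with unequal variances.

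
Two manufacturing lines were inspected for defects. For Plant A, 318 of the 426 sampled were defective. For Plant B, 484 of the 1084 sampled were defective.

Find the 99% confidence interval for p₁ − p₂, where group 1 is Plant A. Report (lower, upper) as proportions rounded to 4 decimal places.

(0.2332, 0.3668)

p̂₁ = 318/426 = 0.7465 and p̂₂ = 484/1084 = 0.4465.
SE₁ = √(p̂₁(1−p̂₁)/n₁) = √(0.7465·0.2535/426) = 0.02108; SE₂ = √(0.4465·0.5535/1084) = 0.01510.
Independent samples: SE of the difference = √(SE₁² + SE₂²) = √(0.0004443664 + 0.00022801) = 0.02593.
z* for 99% confidence is 2.576, so the margin of error is 2.576 × 0.02593 = 0.06680.
Point estimate p̂₁ − p̂₂ = 0.7465 − 0.4465 = 0.3000.
0.3000 ± 0.06680 → (0.2332, 0.3668).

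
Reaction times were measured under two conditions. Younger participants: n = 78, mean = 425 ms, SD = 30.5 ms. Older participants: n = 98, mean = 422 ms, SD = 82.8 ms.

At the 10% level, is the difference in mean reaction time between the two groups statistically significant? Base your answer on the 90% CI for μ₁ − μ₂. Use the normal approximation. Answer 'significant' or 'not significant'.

not significant

Per-group SEs: s₁/√n₁ = 30.5/√78 = 3.4534, s₂/√n₂ = 82.8/√98 = 8.3641.
Unpooled SE of the difference: √(11.92597156 + 69.95816881) = 9.0490.
Margin of error = z* · SE = 1.645 × 9.0490 = 14.8856.
x̄₁ − x̄₂ = 425 − 422 = 3.0000.
CI: 3.0000 ± 14.8856 = (-11.8856, 17.8856).
The interval (-11.8856, 17.8856) contains 0, so the difference is not significant.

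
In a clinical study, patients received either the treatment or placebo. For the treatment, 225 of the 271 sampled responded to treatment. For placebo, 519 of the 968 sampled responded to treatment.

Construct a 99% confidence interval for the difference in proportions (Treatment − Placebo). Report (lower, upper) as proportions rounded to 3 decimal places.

(0.222, 0.366)

p̂₁ = 225/271 = 0.8303 and p̂₂ = 519/968 = 0.5362.
SE₁ = √(p̂₁(1−p̂₁)/n₁) = √(0.8303·0.1697/271) = 0.02280; SE₂ = √(0.5362·0.4638/968) = 0.01603.
Independent samples: SE of the difference = √(SE₁² + SE₂²) = √(0.00051984 + 0.0002569609) = 0.02787.
z* for 99% confidence is 2.576, so the margin of error is 2.576 × 0.02787 = 0.07179.
Point estimate p̂₁ − p̂₂ = 0.8303 − 0.5362 = 0.2941.
0.2941 ± 0.07179 → (0.222, 0.366).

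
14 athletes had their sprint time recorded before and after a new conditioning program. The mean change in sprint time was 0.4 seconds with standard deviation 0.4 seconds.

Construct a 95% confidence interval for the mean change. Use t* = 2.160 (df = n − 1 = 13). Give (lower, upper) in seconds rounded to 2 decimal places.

(0.17, 0.63)

This is a matched-pairs design, so SE = s_d/√n = 0.4/√14 = 0.1069.
Margin = 2.160 × 0.1069 = 0.2309; the interval is 0.4 ± 0.2309 = (0.17, 0.63).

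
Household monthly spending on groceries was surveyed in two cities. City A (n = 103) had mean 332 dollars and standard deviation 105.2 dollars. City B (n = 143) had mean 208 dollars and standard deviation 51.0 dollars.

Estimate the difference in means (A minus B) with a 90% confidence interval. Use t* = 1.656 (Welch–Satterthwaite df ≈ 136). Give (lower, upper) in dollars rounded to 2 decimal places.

(105.44, 142.56)

Standard errors of each mean: 105.2/√103 = 10.3657 and 51.0/√143 = 4.2648.
SE(x̄₁ − x̄₂) = √(10.3657² + 4.2648²) = 11.2088 for independent samples with unequal variances.
With t* = 1.656, the margin is 1.656 × 11.2088 = 18.5618.
x̄₁ − x̄₂ = 332 − 208 = 124.0000; the interval is 124.0000 ± 18.5618 = (105.44, 142.56).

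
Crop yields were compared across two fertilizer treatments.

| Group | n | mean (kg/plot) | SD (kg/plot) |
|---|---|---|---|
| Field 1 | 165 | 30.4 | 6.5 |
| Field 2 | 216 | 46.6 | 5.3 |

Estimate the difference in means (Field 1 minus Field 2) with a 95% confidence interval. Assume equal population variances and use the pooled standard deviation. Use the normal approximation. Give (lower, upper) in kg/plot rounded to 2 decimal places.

(-17.39, -15.01)

s_p = √[((n₁−1)s₁² + (n₂−1)s₂²)/(n₁+n₂−2)] = √[(164·6.5² + 215·5.3²)/379] = 5.8496.
SE = 5.8496·√(1/165 + 1/216) = 0.6048.
With z* = 1.960, margin = 1.960 × 0.6048 = 1.1854.
x̄₁ − x̄₂ = 30.4 − 46.6 = -16.2000; interval -16.2000 ± 1.1854 = (-17.39, -15.01).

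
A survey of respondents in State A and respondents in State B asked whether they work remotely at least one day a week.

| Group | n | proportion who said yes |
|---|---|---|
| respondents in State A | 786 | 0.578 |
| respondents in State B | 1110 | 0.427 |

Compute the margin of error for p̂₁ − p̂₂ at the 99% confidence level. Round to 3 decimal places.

0.059

SE₁ = √(p̂₁(1−p̂₁)/n₁) = √(0.5780·0.4220/786) = 0.01762; SE₂ = √(0.4270·0.5730/1110) = 0.01485.
Independent samples: SE of the difference = √(SE₁² + SE₂²) = √(0.0003104644 + 0.0002205225) = 0.02304.
z* for 99% confidence is 2.576, so the margin of error is 2.576 × 0.02304 = 0.05935.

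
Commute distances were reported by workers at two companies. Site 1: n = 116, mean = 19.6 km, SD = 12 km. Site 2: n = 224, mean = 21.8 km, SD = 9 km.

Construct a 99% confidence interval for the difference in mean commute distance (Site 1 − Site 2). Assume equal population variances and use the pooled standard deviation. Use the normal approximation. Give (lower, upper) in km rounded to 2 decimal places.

(-5.18, 0.78)

Pooled variance s_p² = [115·12² + 223·9²] / (116+224−2) = 102.4349, so s_p = 10.1210.
SE_diff = s_p·√(1/n₁ + 1/n₂) = 10.1210·√(1/116 + 1/224) = 1.1577.
z* = 2.576; margin = 2.576 × 1.1577 = 2.9822.
Difference = 19.6 − 21.8 = -2.2000.
-2.2000 ± 2.9822 → (-5.18, 0.78).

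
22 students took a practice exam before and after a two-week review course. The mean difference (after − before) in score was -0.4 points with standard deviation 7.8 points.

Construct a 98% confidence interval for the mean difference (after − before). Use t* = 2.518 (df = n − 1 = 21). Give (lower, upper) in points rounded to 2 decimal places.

(-4.59, 3.79)

Paired design: SE = s_d/√n = 7.8/√22 = 1.6630.
t* = 2.518; margin of error = 2.518 × 1.6630 = 4.1874.
-0.4 ± 4.1874 → (-4.59, 3.79).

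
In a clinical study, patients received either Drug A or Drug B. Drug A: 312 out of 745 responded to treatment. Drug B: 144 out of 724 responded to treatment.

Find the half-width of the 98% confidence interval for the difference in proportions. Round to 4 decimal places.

Sample proportions: 312/745 = 0.4188, 144/724 = 0.1989.
Each SE is √(p̂(1−p̂)/n): √(0.4188·0.5812/745) = 0.01808 and √(0.1989·0.8011/724) = 0.01484.
SE(p̂₁ − p̂₂) = √(SE₁² + SE₂²) = √(0.0003268864 + 0.0002202256) = 0.02339, since the two samples are independent.
At 98% confidence z* = 2.326; margin = 2.326 × 0.02339 = 0.05441.

0.0544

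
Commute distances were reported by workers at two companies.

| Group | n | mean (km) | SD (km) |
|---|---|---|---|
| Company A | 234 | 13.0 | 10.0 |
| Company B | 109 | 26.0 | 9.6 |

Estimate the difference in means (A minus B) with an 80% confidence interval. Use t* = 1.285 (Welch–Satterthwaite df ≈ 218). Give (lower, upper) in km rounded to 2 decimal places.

(-14.45, -11.55)

SE₁ = s₁/√n₁ = 10.0/√234 = 0.6537; SE₂ = 9.6/√109 = 0.9195.
Independent samples, unequal variances: SE_diff = √(SE₁² + SE₂²) = √(0.42732369 + 0.84548025) = 1.1282.
t* = 1.285, so margin of error = 1.285 × 1.1282 = 1.4497.
Difference in means = 13.0 − 26.0 = -13.0000.
-13.0000 ± 1.4497 → (-14.45, -11.55).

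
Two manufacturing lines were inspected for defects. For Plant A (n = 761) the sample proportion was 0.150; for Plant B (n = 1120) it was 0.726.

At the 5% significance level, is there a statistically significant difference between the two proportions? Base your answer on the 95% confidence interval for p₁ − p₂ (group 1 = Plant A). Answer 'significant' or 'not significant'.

Each SE is √(p̂(1−p̂)/n): √(0.1500·0.8500/761) = 0.01294 and √(0.7260·0.2740/1120) = 0.01333.
SE(p̂₁ − p̂₂) = √(SE₁² + SE₂²) = √(0.0001674436 + 0.0001776889) = 0.01858, since the two samples are independent.
At 95% confidence z* = 1.960; margin = 1.960 × 0.01858 = 0.03642.
The difference is 0.1500 − 0.7260 = -0.5760, so the interval is -0.5760 ± 0.03642 = (-0.61242, -0.53958).
The interval (-0.61242, -0.53958) does not contain 0, so the difference is significant.

significant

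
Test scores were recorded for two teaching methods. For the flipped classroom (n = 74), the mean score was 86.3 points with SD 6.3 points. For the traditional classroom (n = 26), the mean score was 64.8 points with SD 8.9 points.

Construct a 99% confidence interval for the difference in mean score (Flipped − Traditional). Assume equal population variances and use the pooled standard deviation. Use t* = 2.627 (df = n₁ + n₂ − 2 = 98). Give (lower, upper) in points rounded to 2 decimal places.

(17.27, 25.73)

s_p = √[((n₁−1)s₁² + (n₂−1)s₂²)/(n₁+n₂−2)] = √[(73·6.3² + 25·8.9²)/98] = 7.0549.
SE = 7.0549·√(1/74 + 1/26) = 1.6084.
With t* = 2.627, margin = 2.627 × 1.6084 = 4.2253.
x̄₁ − x̄₂ = 86.3 − 64.8 = 21.5000; interval 21.5000 ± 4.2253 = (17.27, 25.73).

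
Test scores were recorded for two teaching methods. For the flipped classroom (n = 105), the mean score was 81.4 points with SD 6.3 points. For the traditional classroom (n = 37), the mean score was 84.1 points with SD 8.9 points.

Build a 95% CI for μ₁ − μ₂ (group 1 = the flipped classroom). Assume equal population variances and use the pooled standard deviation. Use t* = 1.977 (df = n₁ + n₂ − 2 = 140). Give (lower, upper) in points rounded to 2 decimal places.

(-5.37, -0.03)

s_p = √[((n₁−1)s₁² + (n₂−1)s₂²)/(n₁+n₂−2)] = √[(104·6.3² + 36·8.9²)/140] = 7.0606.
SE = 7.0606·√(1/105 + 1/37) = 1.3499.
With t* = 1.977, margin = 1.977 × 1.3499 = 2.6688.
x̄₁ − x̄₂ = 81.4 − 84.1 = -2.7000; interval -2.7000 ± 2.6688 = (-5.37, -0.03).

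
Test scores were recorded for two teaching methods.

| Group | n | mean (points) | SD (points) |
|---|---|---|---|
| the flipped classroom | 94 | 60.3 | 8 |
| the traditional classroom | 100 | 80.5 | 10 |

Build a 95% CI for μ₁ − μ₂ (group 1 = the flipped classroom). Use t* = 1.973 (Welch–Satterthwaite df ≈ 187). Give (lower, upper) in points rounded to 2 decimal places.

Per-group SEs: s₁/√n₁ = 8/√94 = 0.8251, s₂/√n₂ = 10/√100 = 1.0000.
Unpooled SE of the difference: √(0.68079001 + 1.0) = 1.2965.
Margin of error = t* · SE = 1.973 × 1.2965 = 2.5580.
x̄₁ − x̄₂ = 60.3 − 80.5 = -20.2000.
CI: -20.2000 ± 2.5580 = (-22.76, -17.64).

(-22.76, -17.64)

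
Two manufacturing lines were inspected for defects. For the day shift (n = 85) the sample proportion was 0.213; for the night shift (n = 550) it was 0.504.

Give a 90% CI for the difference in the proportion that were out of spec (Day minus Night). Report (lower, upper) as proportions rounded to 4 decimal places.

SE₁ = √(p̂₁(1−p̂₁)/n₁) = √(0.2130·0.7870/85) = 0.04441; SE₂ = √(0.5040·0.4960/550) = 0.02132.
Independent samples: SE of the difference = √(SE₁² + SE₂²) = √(0.0019722481 + 0.0004545424) = 0.04926.
z* for 90% confidence is 1.645, so the margin of error is 1.645 × 0.04926 = 0.08103.
Point estimate p̂₁ − p̂₂ = 0.2130 − 0.5040 = -0.2910.
-0.2910 ± 0.08103 → (-0.3720, -0.2100).

(-0.3720, -0.2100)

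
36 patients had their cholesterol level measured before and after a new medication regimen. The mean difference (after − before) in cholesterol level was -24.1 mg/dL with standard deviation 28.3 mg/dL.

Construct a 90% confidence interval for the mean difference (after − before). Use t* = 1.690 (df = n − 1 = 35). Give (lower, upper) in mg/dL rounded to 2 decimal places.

This is a matched-pairs design, so SE = s_d/√n = 28.3/√36 = 4.7167.
Margin = 1.690 × 4.7167 = 7.9712; the interval is -24.1 ± 7.9712 = (-32.07, -16.13).

(-32.07, -16.13)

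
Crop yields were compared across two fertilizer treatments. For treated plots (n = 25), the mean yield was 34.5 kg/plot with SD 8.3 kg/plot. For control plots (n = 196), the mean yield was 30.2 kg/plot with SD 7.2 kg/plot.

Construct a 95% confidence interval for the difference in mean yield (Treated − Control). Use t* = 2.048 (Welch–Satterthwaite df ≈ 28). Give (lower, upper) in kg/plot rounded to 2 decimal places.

(0.74, 7.86)

SE₁ = s₁/√n₁ = 8.3/√25 = 1.6600; SE₂ = 7.2/√196 = 0.5143.
Independent samples, unequal variances: SE_diff = √(SE₁² + SE₂²) = √(2.7556 + 0.26450449) = 1.7378.
t* = 2.048, so margin of error = 2.048 × 1.7378 = 3.5590.
Difference in means = 34.5 − 30.2 = 4.3000.
4.3000 ± 3.5590 → (0.74, 7.86).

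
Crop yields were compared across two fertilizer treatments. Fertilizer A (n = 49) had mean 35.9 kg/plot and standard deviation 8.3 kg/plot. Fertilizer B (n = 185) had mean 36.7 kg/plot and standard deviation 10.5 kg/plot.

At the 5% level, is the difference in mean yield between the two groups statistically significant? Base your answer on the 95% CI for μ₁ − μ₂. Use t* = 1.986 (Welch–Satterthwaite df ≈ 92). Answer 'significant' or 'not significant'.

not significant

Per-group SEs: s₁/√n₁ = 8.3/√49 = 1.1857, s₂/√n₂ = 10.5/√185 = 0.7720.
Unpooled SE of the difference: √(1.40588449 + 0.595984) = 1.4149.
Margin of error = t* · SE = 1.986 × 1.4149 = 2.8100.
x̄₁ − x̄₂ = 35.9 − 36.7 = -0.8000.
CI: -0.8000 ± 2.8100 = (-3.6100, 2.0100).
The interval (-3.6100, 2.0100) contains 0, so the difference is not significant.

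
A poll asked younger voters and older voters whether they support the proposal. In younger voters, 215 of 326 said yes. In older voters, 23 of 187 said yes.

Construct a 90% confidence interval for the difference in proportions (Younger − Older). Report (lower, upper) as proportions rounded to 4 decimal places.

(0.4780, 0.5950)

First, p̂₁ = 215/326 = 0.6595; p̂₂ = 23/187 = 0.1230.
The two standard errors are √(0.6595×0.3405/326) = 0.02625 and √(0.1230×0.8770/187) = 0.02402.
Because the samples are independent, SE_diff = √(0.02625² + 0.02402²) = 0.03558.
Using z* = 1.645 for 90%, ME = 1.645 × 0.03558 = 0.05853.
p̂₁ − p̂₂ = 0.5365; interval 0.5365 ± 0.05853 gives (0.4780, 0.5950).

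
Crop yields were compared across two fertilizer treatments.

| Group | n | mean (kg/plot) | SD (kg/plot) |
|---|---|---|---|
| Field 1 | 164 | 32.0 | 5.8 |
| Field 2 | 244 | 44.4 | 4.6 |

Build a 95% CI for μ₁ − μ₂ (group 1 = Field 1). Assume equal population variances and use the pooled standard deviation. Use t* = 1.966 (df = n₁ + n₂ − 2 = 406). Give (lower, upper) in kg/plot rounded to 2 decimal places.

(-13.42, -11.38)

Pooled variance s_p² = [163·5.8² + 243·4.6²] / (164+244−2) = 26.1704, so s_p = 5.1157.
SE_diff = s_p·√(1/n₁ + 1/n₂) = 5.1157·√(1/164 + 1/244) = 0.5166.
t* = 1.966; margin = 1.966 × 0.5166 = 1.0156.
Difference = 32.0 − 44.4 = -12.4000.
-12.4000 ± 1.0156 → (-13.42, -11.38).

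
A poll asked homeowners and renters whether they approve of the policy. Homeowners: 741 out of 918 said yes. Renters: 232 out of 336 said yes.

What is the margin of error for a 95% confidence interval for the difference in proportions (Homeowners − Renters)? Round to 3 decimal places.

0.056

p̂₁ = 741/918 = 0.8072 and p̂₂ = 232/336 = 0.6905.
SE₁ = √(p̂₁(1−p̂₁)/n₁) = √(0.8072·0.1928/918) = 0.01302; SE₂ = √(0.6905·0.3095/336) = 0.02522.
Independent samples: SE of the difference = √(SE₁² + SE₂²) = √(0.0001695204 + 0.0006360484) = 0.02838.
z* for 95% confidence is 1.960, so the margin of error is 1.960 × 0.02838 = 0.05562.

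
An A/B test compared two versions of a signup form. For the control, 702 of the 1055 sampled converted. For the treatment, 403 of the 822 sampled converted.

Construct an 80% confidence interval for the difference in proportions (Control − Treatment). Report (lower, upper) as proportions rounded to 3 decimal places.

(0.146, 0.204)

p̂₁ = 702/1055 = 0.6654 and p̂₂ = 403/822 = 0.4903.
SE₁ = √(p̂₁(1−p̂₁)/n₁) = √(0.6654·0.3346/1055) = 0.01453; SE₂ = √(0.4903·0.5097/822) = 0.01744.
Independent samples: SE of the difference = √(SE₁² + SE₂²) = √(0.0002111209 + 0.0003041536) = 0.02270.
z* for 80% confidence is 1.282, so the margin of error is 1.282 × 0.02270 = 0.02910.
Point estimate p̂₁ − p̂₂ = 0.6654 − 0.4903 = 0.1751.
0.1751 ± 0.02910 → (0.146, 0.204).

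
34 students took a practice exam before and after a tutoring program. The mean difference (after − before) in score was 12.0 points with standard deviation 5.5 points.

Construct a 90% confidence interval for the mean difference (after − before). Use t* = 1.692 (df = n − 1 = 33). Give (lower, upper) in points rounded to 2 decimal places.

Paired design: SE = s_d/√n = 5.5/√34 = 0.9432.
t* = 1.692; margin of error = 1.692 × 0.9432 = 1.5959.
12.0 ± 1.5959 → (10.40, 13.60).

(10.40, 13.60)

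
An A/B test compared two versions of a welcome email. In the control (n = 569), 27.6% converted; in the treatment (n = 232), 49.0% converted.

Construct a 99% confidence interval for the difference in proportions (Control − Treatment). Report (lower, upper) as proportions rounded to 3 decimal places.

(-0.311, -0.117)

Each SE is √(p̂(1−p̂)/n): √(0.2760·0.7240/569) = 0.01874 and √(0.4900·0.5100/232) = 0.03282.
SE(p̂₁ − p̂₂) = √(SE₁² + SE₂²) = √(0.0003511876 + 0.0010771524) = 0.03779, since the two samples are independent.
At 99% confidence z* = 2.576; margin = 2.576 × 0.03779 = 0.09735.
The difference is 0.2760 − 0.4900 = -0.2140, so the interval is -0.2140 ± 0.09735 = (-0.311, -0.117).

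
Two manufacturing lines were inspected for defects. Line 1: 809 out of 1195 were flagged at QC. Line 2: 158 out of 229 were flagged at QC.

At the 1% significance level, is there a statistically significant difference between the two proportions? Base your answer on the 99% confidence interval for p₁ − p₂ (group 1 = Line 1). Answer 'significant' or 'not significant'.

p̂₁ = 809/1195 = 0.6770 and p̂₂ = 158/229 = 0.6900.
SE₁ = √(p̂₁(1−p̂₁)/n₁) = √(0.6770·0.3230/1195) = 0.01353; SE₂ = √(0.6900·0.3100/229) = 0.03056.
Independent samples: SE of the difference = √(SE₁² + SE₂²) = √(0.0001830609 + 0.0009339136) = 0.03342.
z* for 99% confidence is 2.576, so the margin of error is 2.576 × 0.03342 = 0.08609.
Point estimate p̂₁ − p̂₂ = 0.6770 − 0.6900 = -0.0130.
-0.0130 ± 0.08609 → (-0.09909, 0.07309).
The interval (-0.09909, 0.07309) contains 0, so the difference is not significant.

not significant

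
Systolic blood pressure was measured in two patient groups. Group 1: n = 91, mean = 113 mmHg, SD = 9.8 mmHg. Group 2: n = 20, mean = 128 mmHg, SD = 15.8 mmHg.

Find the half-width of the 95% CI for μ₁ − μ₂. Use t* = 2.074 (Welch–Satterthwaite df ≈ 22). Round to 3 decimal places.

Standard errors of each mean: 9.8/√91 = 1.0273 and 15.8/√20 = 3.5330.
SE(x̄₁ − x̄₂) = √(1.0273² + 3.5330²) = 3.6793 for independent samples with unequal variances.
With t* = 2.074, the margin is 2.074 × 3.6793 = 7.6309.

7.631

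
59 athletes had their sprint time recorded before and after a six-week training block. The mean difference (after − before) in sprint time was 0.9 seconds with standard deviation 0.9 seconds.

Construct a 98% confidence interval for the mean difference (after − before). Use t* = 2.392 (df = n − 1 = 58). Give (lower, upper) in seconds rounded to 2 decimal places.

This is a matched-pairs design, so SE = s_d/√n = 0.9/√59 = 0.1172.
Margin = 2.392 × 0.1172 = 0.2803; the interval is 0.9 ± 0.2803 = (0.62, 1.18).

(0.62, 1.18)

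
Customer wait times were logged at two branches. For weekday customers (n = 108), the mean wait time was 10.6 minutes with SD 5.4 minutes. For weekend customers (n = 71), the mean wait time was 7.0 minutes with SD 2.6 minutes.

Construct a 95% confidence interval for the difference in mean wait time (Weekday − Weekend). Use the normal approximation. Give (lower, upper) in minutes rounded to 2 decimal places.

Per-group SEs: s₁/√n₁ = 5.4/√108 = 0.5196, s₂/√n₂ = 2.6/√71 = 0.3086.
Unpooled SE of the difference: √(0.26998416 + 0.09523396) = 0.6043.
Margin of error = z* · SE = 1.960 × 0.6043 = 1.1844.
x̄₁ − x̄₂ = 10.6 − 7.0 = 3.6000.
CI: 3.6000 ± 1.1844 = (2.42, 4.78).

(2.42, 4.78)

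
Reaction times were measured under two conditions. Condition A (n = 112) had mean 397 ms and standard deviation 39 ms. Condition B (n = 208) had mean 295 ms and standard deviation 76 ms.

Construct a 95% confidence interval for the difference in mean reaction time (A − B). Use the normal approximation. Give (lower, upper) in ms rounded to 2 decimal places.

Per-group SEs: s₁/√n₁ = 39/√112 = 3.6852, s₂/√n₂ = 76/√208 = 5.2697.
Unpooled SE of the difference: √(13.58069904 + 27.76973809) = 6.4304.
Margin of error = z* · SE = 1.960 × 6.4304 = 12.6036.
x̄₁ − x̄₂ = 397 − 295 = 102.0000.
CI: 102.0000 ± 12.6036 = (89.40, 114.60).

(89.40, 114.60)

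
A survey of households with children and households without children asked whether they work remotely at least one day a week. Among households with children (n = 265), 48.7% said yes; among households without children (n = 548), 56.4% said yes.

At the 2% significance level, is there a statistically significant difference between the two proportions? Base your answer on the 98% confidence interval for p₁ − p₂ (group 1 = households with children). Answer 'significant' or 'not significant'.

Each SE is √(p̂(1−p̂)/n): √(0.4870·0.5130/265) = 0.03070 and √(0.5640·0.4360/548) = 0.02118.
SE(p̂₁ − p̂₂) = √(SE₁² + SE₂²) = √(0.00094249 + 0.0004485924) = 0.03730, since the two samples are independent.
At 98% confidence z* = 2.326; margin = 2.326 × 0.03730 = 0.08676.
The difference is 0.4870 − 0.5640 = -0.0770, so the interval is -0.0770 ± 0.08676 = (-0.16376, 0.00976).
The interval (-0.16376, 0.00976) contains 0, so the difference is not significant.

not significant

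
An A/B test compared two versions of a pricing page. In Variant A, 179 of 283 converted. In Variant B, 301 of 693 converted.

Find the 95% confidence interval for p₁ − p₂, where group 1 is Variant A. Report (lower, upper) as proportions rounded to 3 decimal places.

(0.131, 0.265)

First, p̂₁ = 179/283 = 0.6325; p̂₂ = 301/693 = 0.4343.
The two standard errors are √(0.6325×0.3675/283) = 0.02866 and √(0.4343×0.5657/693) = 0.01883.
Because the samples are independent, SE_diff = √(0.02866² + 0.01883²) = 0.03429.
Using z* = 1.960 for 95%, ME = 1.960 × 0.03429 = 0.06721.
p̂₁ − p̂₂ = 0.1982; interval 0.1982 ± 0.06721 gives (0.131, 0.265).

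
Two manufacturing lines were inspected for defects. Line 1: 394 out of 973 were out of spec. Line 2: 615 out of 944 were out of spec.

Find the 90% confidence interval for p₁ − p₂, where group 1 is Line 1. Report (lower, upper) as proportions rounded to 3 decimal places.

(-0.283, -0.210)

First, p̂₁ = 394/973 = 0.4049; p̂₂ = 615/944 = 0.6515.
The two standard errors are √(0.4049×0.5951/973) = 0.01574 and √(0.6515×0.3485/944) = 0.01551.
Because the samples are independent, SE_diff = √(0.01574² + 0.01551²) = 0.02210.
Using z* = 1.645 for 90%, ME = 1.645 × 0.02210 = 0.03635.
p̂₁ − p̂₂ = -0.2466; interval -0.2466 ± 0.03635 gives (-0.283, -0.210).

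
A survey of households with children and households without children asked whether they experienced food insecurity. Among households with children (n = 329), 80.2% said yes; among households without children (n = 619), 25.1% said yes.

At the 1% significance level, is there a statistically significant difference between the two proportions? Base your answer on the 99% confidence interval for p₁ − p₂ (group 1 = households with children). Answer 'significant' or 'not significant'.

significant

Each SE is √(p̂(1−p̂)/n): √(0.8020·0.1980/329) = 0.02197 and √(0.2510·0.7490/619) = 0.01743.
SE(p̂₁ − p̂₂) = √(SE₁² + SE₂²) = √(0.0004826809 + 0.0003038049) = 0.02804, since the two samples are independent.
At 99% confidence z* = 2.576; margin = 2.576 × 0.02804 = 0.07223.
The difference is 0.8020 − 0.2510 = 0.5510, so the interval is 0.5510 ± 0.07223 = (0.47877, 0.62323).
The interval (0.47877, 0.62323) does not contain 0, so the difference is significant.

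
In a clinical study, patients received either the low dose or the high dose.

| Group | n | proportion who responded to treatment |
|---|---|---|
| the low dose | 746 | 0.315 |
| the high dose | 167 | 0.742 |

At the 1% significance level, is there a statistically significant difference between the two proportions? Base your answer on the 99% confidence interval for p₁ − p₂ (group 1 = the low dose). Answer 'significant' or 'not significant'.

significant

SE₁ = √(p̂₁(1−p̂₁)/n₁) = √(0.3150·0.6850/746) = 0.01701; SE₂ = √(0.7420·0.2580/167) = 0.03386.
Independent samples: SE of the difference = √(SE₁² + SE₂²) = √(0.0002893401 + 0.0011464996) = 0.03789.
z* for 99% confidence is 2.576, so the margin of error is 2.576 × 0.03789 = 0.09760.
Point estimate p̂₁ − p̂₂ = 0.3150 − 0.7420 = -0.4270.
-0.4270 ± 0.09760 → (-0.52460, -0.32940).
The interval (-0.52460, -0.32940) does not contain 0, so the difference is significant.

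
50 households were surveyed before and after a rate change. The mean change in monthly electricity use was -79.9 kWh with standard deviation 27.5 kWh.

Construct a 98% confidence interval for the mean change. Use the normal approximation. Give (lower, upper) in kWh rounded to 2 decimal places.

(-88.95, -70.85)

Paired design: SE = s_d/√n = 27.5/√50 = 3.8891.
z* = 2.326; margin of error = 2.326 × 3.8891 = 9.0460.
-79.9 ± 9.0460 → (-88.95, -70.85).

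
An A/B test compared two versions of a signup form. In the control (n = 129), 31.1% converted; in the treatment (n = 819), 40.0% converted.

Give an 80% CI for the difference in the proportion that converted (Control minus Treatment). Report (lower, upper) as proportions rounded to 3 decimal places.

(-0.146, -0.032)

The two standard errors are √(0.3110×0.6890/129) = 0.04076 and √(0.4000×0.6000/819) = 0.01712.
Because the samples are independent, SE_diff = √(0.04076² + 0.01712²) = 0.04421.
Using z* = 1.282 for 80%, ME = 1.282 × 0.04421 = 0.05668.
p̂₁ − p̂₂ = -0.0890; interval -0.0890 ± 0.05668 gives (-0.146, -0.032).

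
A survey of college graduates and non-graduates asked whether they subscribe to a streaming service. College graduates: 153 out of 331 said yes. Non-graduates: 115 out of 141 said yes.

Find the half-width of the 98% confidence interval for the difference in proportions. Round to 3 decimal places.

0.099

First, p̂₁ = 153/331 = 0.4622; p̂₂ = 115/141 = 0.8156.
The two standard errors are √(0.4622×0.5378/331) = 0.02740 and √(0.8156×0.1844/141) = 0.03266.
Because the samples are independent, SE_diff = √(0.02740² + 0.03266²) = 0.04263.
Using z* = 2.326 for 98%, ME = 2.326 × 0.04263 = 0.09916.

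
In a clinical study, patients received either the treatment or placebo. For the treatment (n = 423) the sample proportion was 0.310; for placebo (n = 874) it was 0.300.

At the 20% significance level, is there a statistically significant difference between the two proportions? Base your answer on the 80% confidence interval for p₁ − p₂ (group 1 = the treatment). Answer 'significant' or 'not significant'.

The two standard errors are √(0.3100×0.6900/423) = 0.02249 and √(0.3000×0.7000/874) = 0.01550.
Because the samples are independent, SE_diff = √(0.02249² + 0.01550²) = 0.02731.
Using z* = 1.282 for 80%, ME = 1.282 × 0.02731 = 0.03501.
p̂₁ − p̂₂ = 0.0100; interval 0.0100 ± 0.03501 gives (-0.02501, 0.04501).
The interval (-0.02501, 0.04501) contains 0, so the difference is not significant.

not significant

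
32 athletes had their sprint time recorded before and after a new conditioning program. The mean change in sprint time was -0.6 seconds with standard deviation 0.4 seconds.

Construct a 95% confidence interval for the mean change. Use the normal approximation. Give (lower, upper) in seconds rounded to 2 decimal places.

(-0.74, -0.46)

This is a matched-pairs design, so SE = s_d/√n = 0.4/√32 = 0.0707.
Margin = 1.960 × 0.0707 = 0.1386; the interval is -0.6 ± 0.1386 = (-0.74, -0.46).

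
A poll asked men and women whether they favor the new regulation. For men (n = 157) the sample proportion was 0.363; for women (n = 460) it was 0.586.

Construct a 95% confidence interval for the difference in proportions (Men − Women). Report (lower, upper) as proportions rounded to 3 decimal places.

Each SE is √(p̂(1−p̂)/n): √(0.3630·0.6370/157) = 0.03838 and √(0.5860·0.4140/460) = 0.02297.
SE(p̂₁ − p̂₂) = √(SE₁² + SE₂²) = √(0.0014730244 + 0.0005276209) = 0.04473, since the two samples are independent.
At 95% confidence z* = 1.960; margin = 1.960 × 0.04473 = 0.08767.
The difference is 0.3630 − 0.5860 = -0.2230, so the interval is -0.2230 ± 0.08767 = (-0.311, -0.135).

(-0.311, -0.135)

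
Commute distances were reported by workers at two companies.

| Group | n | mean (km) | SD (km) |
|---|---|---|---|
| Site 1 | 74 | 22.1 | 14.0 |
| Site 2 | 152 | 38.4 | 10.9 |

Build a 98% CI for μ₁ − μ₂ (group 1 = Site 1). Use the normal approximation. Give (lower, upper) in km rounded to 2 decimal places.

(-20.61, -11.99)

SE₁ = s₁/√n₁ = 14.0/√74 = 1.6275; SE₂ = 10.9/√152 = 0.8841.
Independent samples, unequal variances: SE_diff = √(SE₁² + SE₂²) = √(2.64875625 + 0.78163281) = 1.8521.
z* = 2.326, so margin of error = 2.326 × 1.8521 = 4.3080.
Difference in means = 22.1 − 38.4 = -16.3000.
-16.3000 ± 4.3080 → (-20.61, -11.99).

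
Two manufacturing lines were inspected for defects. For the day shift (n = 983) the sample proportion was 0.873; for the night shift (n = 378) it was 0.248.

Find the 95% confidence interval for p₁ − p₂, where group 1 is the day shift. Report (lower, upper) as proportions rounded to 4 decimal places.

SE₁ = √(p̂₁(1−p̂₁)/n₁) = √(0.8730·0.1270/983) = 0.01062; SE₂ = √(0.2480·0.7520/378) = 0.02221.
Independent samples: SE of the difference = √(SE₁² + SE₂²) = √(0.0001127844 + 0.0004932841) = 0.02462.
z* for 95% confidence is 1.960, so the margin of error is 1.960 × 0.02462 = 0.04826.
Point estimate p̂₁ − p̂₂ = 0.8730 − 0.2480 = 0.6250.
0.6250 ± 0.04826 → (0.5767, 0.6733).

(0.5767, 0.6733)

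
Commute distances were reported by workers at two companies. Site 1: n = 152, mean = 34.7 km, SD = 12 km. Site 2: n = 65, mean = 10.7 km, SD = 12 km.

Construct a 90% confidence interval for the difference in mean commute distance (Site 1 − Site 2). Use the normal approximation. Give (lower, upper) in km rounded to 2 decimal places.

Per-group SEs: s₁/√n₁ = 12/√152 = 0.9733, s₂/√n₂ = 12/√65 = 1.4884.
Unpooled SE of the difference: √(0.94731289 + 2.21533456) = 1.7784.
Margin of error = z* · SE = 1.645 × 1.7784 = 2.9255.
x̄₁ − x̄₂ = 34.7 − 10.7 = 24.0000.
CI: 24.0000 ± 2.9255 = (21.07, 26.93).

(21.07, 26.93)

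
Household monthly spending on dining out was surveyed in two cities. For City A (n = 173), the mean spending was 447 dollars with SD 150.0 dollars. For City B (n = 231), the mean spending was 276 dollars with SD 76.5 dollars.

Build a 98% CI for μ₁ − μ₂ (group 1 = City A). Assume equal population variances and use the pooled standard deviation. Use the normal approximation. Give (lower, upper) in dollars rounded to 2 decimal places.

(144.36, 197.64)

Pooled variance s_p² = [172·150.0² + 230·76.5²] / (173+231−2) = 12975.1679, so s_p = 113.9086.
SE_diff = s_p·√(1/n₁ + 1/n₂) = 113.9086·√(1/173 + 1/231) = 11.4530.
z* = 2.326; margin = 2.326 × 11.4530 = 26.6397.
Difference = 447 − 276 = 171.0000.
171.0000 ± 26.6397 → (144.36, 197.64).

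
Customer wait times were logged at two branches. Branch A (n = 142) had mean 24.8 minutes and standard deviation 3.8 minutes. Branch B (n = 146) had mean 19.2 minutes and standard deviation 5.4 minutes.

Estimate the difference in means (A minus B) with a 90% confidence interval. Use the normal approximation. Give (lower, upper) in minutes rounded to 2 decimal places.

(4.70, 6.50)

Standard errors of each mean: 3.8/√142 = 0.3189 and 5.4/√146 = 0.4469.
SE(x̄₁ − x̄₂) = √(0.3189² + 0.4469²) = 0.5490 for independent samples with unequal variances.
With z* = 1.645, the margin is 1.645 × 0.5490 = 0.9031.
x̄₁ − x̄₂ = 24.8 − 19.2 = 5.6000; the interval is 5.6000 ± 0.9031 = (4.70, 6.50).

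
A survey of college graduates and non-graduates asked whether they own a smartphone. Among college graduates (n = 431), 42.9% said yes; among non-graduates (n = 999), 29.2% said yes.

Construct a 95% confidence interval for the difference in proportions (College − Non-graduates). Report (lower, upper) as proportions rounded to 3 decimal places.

(0.082, 0.192)

Each SE is √(p̂(1−p̂)/n): √(0.4290·0.5710/431) = 0.02384 and √(0.2920·0.7080/999) = 0.01439.
SE(p̂₁ − p̂₂) = √(SE₁² + SE₂²) = √(0.0005683456 + 0.0002070721) = 0.02785, since the two samples are independent.
At 95% confidence z* = 1.960; margin = 1.960 × 0.02785 = 0.05459.
The difference is 0.4290 − 0.2920 = 0.1370, so the interval is 0.1370 ± 0.05459 = (0.082, 0.192).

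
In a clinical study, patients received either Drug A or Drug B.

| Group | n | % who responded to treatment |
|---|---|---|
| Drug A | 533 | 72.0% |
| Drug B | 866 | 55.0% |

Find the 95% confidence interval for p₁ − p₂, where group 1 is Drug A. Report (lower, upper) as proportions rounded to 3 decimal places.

(0.119, 0.221)

Each SE is √(p̂(1−p̂)/n): √(0.7200·0.2800/533) = 0.01945 and √(0.5500·0.4500/866) = 0.01691.
SE(p̂₁ − p̂₂) = √(SE₁² + SE₂²) = √(0.0003783025 + 0.0002859481) = 0.02577, since the two samples are independent.
At 95% confidence z* = 1.960; margin = 1.960 × 0.02577 = 0.05051.
The difference is 0.7200 − 0.5500 = 0.1700, so the interval is 0.1700 ± 0.05051 = (0.119, 0.221).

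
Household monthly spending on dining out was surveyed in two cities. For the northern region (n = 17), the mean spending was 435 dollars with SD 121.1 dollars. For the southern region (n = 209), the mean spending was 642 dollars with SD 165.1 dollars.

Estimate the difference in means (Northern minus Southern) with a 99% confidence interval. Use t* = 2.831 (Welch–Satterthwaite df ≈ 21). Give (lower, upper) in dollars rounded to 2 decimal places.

(-296.21, -117.79)

Per-group SEs: s₁/√n₁ = 121.1/√17 = 29.3711, s₂/√n₂ = 165.1/√209 = 11.4202.
Unpooled SE of the difference: √(862.66151521 + 130.42096804) = 31.5132.
Margin of error = t* · SE = 2.831 × 31.5132 = 89.2139.
x̄₁ − x̄₂ = 435 − 642 = -207.0000.
CI: -207.0000 ± 89.2139 = (-296.21, -117.79).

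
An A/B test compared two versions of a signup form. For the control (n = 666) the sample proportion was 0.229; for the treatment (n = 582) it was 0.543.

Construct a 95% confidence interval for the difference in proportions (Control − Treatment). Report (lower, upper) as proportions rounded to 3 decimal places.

(-0.366, -0.262)

Each SE is √(p̂(1−p̂)/n): √(0.2290·0.7710/666) = 0.01628 and √(0.5430·0.4570/582) = 0.02065.
SE(p̂₁ − p̂₂) = √(SE₁² + SE₂²) = √(0.0002650384 + 0.0004264225) = 0.02630, since the two samples are independent.
At 95% confidence z* = 1.960; margin = 1.960 × 0.02630 = 0.05155.
The difference is 0.2290 − 0.5430 = -0.3140, so the interval is -0.3140 ± 0.05155 = (-0.366, -0.262).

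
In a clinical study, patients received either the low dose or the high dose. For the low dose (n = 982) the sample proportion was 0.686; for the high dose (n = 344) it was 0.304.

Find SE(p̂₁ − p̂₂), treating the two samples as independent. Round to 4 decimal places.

The two standard errors are √(0.6860×0.3140/982) = 0.01481 and √(0.3040×0.6960/344) = 0.02480.
Because the samples are independent, SE_diff = √(0.01481² + 0.02480²) = 0.02889.

0.0289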